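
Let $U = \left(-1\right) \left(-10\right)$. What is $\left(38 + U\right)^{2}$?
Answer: $2304$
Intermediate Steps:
$U = 10$
$\left(38 + U\right)^{2} = \left(38 + 10\right)^{2} = 48^{2} = 2304$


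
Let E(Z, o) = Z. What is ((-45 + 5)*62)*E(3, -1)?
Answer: -7440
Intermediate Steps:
((-45 + 5)*62)*E(3, -1) = ((-45 + 5)*62)*3 = -40*62*3 = -2480*3 = -7440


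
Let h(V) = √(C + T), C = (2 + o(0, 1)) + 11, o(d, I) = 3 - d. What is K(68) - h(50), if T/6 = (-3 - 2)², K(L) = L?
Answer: 68 - √166 ≈ 55.116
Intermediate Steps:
C = 16 (C = (2 + (3 - 1*0)) + 11 = (2 + (3 + 0)) + 11 = (2 + 3) + 11 = 5 + 11 = 16)
T = 150 (T = 6*(-3 - 2)² = 6*(-5)² = 6*25 = 150)
h(V) = √166 (h(V) = √(16 + 150) = √166)
K(68) - h(50) = 68 - √166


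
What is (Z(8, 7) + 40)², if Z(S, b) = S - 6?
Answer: 1764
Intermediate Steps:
Z(S, b) = -6 + S
(Z(8, 7) + 40)² = ((-6 + 8) + 40)² = (2 + 40)² = 42² = 1764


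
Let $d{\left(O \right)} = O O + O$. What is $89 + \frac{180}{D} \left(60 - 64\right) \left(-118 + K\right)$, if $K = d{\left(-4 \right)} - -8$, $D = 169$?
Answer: $\frac{85601}{169} \approx 506.51$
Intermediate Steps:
$d{\left(O \right)} = O + O^{2}$ ($d{\left(O \right)} = O^{2} + O = O + O^{2}$)
$K = 20$ ($K = - 4 \left(1 - 4\right) - -8 = \left(-4\right) \left(-3\right) + 8 = 12 + 8 = 20$)
$89 + \frac{180}{D} \left(60 - 64\right) \left(-118 + K\right) = 89 + \frac{180}{169} \left(60 - 64\right) \left(-118 + 20\right) = 89 + 180 \cdot \frac{1}{169} \left(\left(-4\right) \left(-98\right)\right) = 89 + \frac{180}{169} \cdot 392 = 89 + \frac{70560}{169} = \frac{85601}{169}$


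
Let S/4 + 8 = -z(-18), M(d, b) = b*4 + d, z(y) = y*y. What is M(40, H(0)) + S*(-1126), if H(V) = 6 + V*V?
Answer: 1495392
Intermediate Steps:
H(V) = 6 + V**2
z(y) = y**2
M(d, b) = d + 4*b (M(d, b) = 4*b + d = d + 4*b)
S = -1328 (S = -32 + 4*(-1*(-18)**2) = -32 + 4*(-1*324) = -32 + 4*(-324) = -32 - 1296 = -1328)
M(40, H(0)) + S*(-1126) = (40 + 4*(6 + 0**2)) - 1328*(-1126) = (40 + 4*(6 + 0)) + 1495328 = (40 + 4*6) + 1495328 = (40 + 24) + 1495328 = 64 + 1495328 = 1495392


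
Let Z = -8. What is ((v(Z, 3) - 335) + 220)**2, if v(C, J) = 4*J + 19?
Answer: 7056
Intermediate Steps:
v(C, J) = 19 + 4*J
((v(Z, 3) - 335) + 220)**2 = (((19 + 4*3) - 335) + 220)**2 = (((19 + 12) - 335) + 220)**2 = ((31 - 335) + 220)**2 = (-304 + 220)**2 = (-84)**2 = 7056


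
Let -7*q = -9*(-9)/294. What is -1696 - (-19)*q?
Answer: -1163969/686 ≈ -1696.7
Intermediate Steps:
q = -27/686 (q = -(-9*(-9))/(7*294) = -81/(7*294) = -⅐*27/98 = -27/686 ≈ -0.039359)
-1696 - (-19)*q = -1696 - (-19)*(-27)/686 = -1696 - 1*513/686 = -1696 - 513/686 = -1163969/686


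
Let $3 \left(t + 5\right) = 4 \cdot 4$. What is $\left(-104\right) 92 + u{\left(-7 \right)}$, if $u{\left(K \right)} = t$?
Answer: $- \frac{28703}{3} \approx -9567.7$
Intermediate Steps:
$t = \frac{1}{3}$ ($t = -5 + \frac{4 \cdot 4}{3} = -5 + \frac{1}{3} \cdot 16 = -5 + \frac{16}{3} = \frac{1}{3} \approx 0.33333$)
$u{\left(K \right)} = \frac{1}{3}$
$\left(-104\right) 92 + u{\left(-7 \right)} = \left(-104\right) 92 + \frac{1}{3} = -9568 + \frac{1}{3} = - \frac{28703}{3}$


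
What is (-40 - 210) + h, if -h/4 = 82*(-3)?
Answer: 734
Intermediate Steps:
h = 984 (h = -328*(-3) = -4*(-246) = 984)
(-40 - 210) + h = (-40 - 210) + 984 = -250 + 984 = 734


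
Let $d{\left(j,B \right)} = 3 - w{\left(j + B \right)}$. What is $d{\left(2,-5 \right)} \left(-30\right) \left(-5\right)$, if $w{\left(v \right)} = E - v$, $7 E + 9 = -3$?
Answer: $\frac{1800}{7} \approx 257.14$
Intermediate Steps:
$E = - \frac{12}{7}$ ($E = - \frac{9}{7} + \frac{1}{7} \left(-3\right) = - \frac{9}{7} - \frac{3}{7} = - \frac{12}{7} \approx -1.7143$)
$w{\left(v \right)} = - \frac{12}{7} - v$
$d{\left(j,B \right)} = \frac{33}{7} + B + j$ ($d{\left(j,B \right)} = 3 - \left(- \frac{12}{7} - \left(j + B\right)\right) = 3 - \left(- \frac{12}{7} - \left(B + j\right)\right) = 3 - \left(- \frac{12}{7} - B - j\right) = 3 + \left(\frac{12}{7} + B + j\right) = \frac{33}{7} + B + j$)
$d{\left(2,-5 \right)} \left(-30\right) \left(-5\right) = \left(\frac{33}{7} - 5 + 2\right) \left(-30\right) \left(-5\right) = \frac{12}{7} \left(-30\right) \left(-5\right) = \left(- \frac{360}{7}\right) \left(-5\right) = \frac{1800}{7}$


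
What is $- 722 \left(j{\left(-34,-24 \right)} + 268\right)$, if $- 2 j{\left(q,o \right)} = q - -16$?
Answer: $-199994$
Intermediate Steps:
$j{\left(q,o \right)} = -8 - \frac{q}{2}$ ($j{\left(q,o \right)} = - \frac{q - -16}{2} = - \frac{q + 16}{2} = - \frac{16 + q}{2} = -8 - \frac{q}{2}$)
$- 722 \left(j{\left(-34,-24 \right)} + 268\right) = - 722 \left(\left(-8 - -17\right) + 268\right) = - 722 \left(\left(-8 + 17\right) + 268\right) = - 722 \left(9 + 268\right) = \left(-722\right) 277 = -199994$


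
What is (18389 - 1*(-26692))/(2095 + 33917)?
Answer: 15027/12004 ≈ 1.2518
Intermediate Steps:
(18389 - 1*(-26692))/(2095 + 33917) = (18389 + 26692)/36012 = 45081*(1/36012) = 15027/12004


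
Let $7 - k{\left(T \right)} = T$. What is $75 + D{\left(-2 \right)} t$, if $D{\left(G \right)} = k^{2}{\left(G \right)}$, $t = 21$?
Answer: $1776$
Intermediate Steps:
$k{\left(T \right)} = 7 - T$
$D{\left(G \right)} = \left(7 - G\right)^{2}$
$75 + D{\left(-2 \right)} t = 75 + \left(-7 - 2\right)^{2} \cdot 21 = 75 + \left(-9\right)^{2} \cdot 21 = 75 + 81 \cdot 21 = 75 + 1701 = 1776$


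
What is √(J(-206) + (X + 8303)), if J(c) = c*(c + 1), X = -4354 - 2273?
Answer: √43906 ≈ 209.54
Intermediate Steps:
X = -6627
J(c) = c*(1 + c)
√(J(-206) + (X + 8303)) = √(-206*(1 - 206) + (-6627 + 8303)) = √(-206*(-205) + 1676) = √(42230 + 1676) = √43906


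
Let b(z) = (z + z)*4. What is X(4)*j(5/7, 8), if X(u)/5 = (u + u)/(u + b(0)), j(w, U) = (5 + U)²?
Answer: 1690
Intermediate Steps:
b(z) = 8*z (b(z) = (2*z)*4 = 8*z)
X(u) = 10 (X(u) = 5*((u + u)/(u + 8*0)) = 5*((2*u)/(u + 0)) = 5*((2*u)/u) = 5*2 = 10)
X(4)*j(5/7, 8) = 10*(5 + 8)² = 10*13² = 10*169 = 1690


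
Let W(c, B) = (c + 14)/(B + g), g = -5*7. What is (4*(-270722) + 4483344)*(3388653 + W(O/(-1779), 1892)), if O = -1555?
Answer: 38067303239442908320/3303603 ≈ 1.1523e+13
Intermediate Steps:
g = -35
W(c, B) = (14 + c)/(-35 + B) (W(c, B) = (c + 14)/(B - 35) = (14 + c)/(-35 + B))
(4*(-270722) + 4483344)*(3388653 + W(O/(-1779), 1892)) = (4*(-270722) + 4483344)*(3388653 + (14 - 1555/(-1779))/(-35 + 1892)) = (-1082888 + 4483344)*(3388653 + (14 - 1555*(-1/1779))/1857) = 3400456*(3388653 + (14 + 1555/1779)/1857) = 3400456*(3388653 + (1/1857)*(26461/1779)) = 3400456*(3388653 + 26461/3303603) = 3400456*(11194764243220/3303603) = 38067303239442908320/3303603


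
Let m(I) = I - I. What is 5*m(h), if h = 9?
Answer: 0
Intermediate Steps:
m(I) = 0
5*m(h) = 5*0 = 0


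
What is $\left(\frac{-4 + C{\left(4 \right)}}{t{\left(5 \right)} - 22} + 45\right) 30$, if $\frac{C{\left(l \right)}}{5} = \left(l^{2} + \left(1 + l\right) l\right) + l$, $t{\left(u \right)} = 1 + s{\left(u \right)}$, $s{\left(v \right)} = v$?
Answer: $\frac{1965}{2} \approx 982.5$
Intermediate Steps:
$t{\left(u \right)} = 1 + u$
$C{\left(l \right)} = 5 l + 5 l^{2} + 5 l \left(1 + l\right)$ ($C{\left(l \right)} = 5 \left(\left(l^{2} + \left(1 + l\right) l\right) + l\right) = 5 \left(\left(l^{2} + l \left(1 + l\right)\right) + l\right) = 5 \left(l + l^{2} + l \left(1 + l\right)\right) = 5 l + 5 l^{2} + 5 l \left(1 + l\right)$)
$\left(\frac{-4 + C{\left(4 \right)}}{t{\left(5 \right)} - 22} + 45\right) 30 = \left(\frac{-4 + 10 \cdot 4 \left(1 + 4\right)}{\left(1 + 5\right) - 22} + 45\right) 30 = \left(\frac{-4 + 10 \cdot 4 \cdot 5}{6 - 22} + 45\right) 30 = \left(\frac{-4 + 200}{-16} + 45\right) 30 = \left(196 \left(- \frac{1}{16}\right) + 45\right) 30 = \left(- \frac{49}{4} + 45\right) 30 = \frac{131}{4} \cdot 30 = \frac{1965}{2}$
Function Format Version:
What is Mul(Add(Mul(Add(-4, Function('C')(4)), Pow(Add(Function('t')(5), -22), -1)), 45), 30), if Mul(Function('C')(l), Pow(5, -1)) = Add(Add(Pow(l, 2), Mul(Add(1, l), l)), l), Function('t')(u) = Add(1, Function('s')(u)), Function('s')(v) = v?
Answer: Rational(1965, 2) ≈ 982.50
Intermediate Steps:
Function('t')(u) = Add(1, u)
Function('C')(l) = Add(Mul(5, l), Mul(5, Pow(l, 2)), Mul(5, l, Add(1, l))) (Function('C')(l) = Mul(5, Add(Add(Pow(l, 2), Mul(Add(1, l), l)), l)) = Mul(5, Add(Add(Pow(l, 2), Mul(l, Add(1, l))), l)) = Mul(5, Add(l, Pow(l, 2), Mul(l, Add(1, l)))) = Add(Mul(5, l), Mul(5, Pow(l, 2)), Mul(5, l, Add(1, l))))
Mul(Add(Mul(Add(-4, Function('C')(4)), Pow(Add(Function('t')(5), -22), -1)), 45), 30) = Mul(Add(Mul(Add(-4, Mul(10, 4, Add(1, 4))), Pow(Add(Add(1, 5), -22), -1)), 45), 30) = Mul(Add(Mul(Add(-4, Mul(10, 4, 5)), Pow(Add(6, -22), -1)), 45), 30) = Mul(Add(Mul(Add(-4, 200), Pow(-16, -1)), 45), 30) = Mul(Add(Mul(196, Rational(-1, 16)), 45), 30) = Mul(Add(Rational(-49, 4), 45), 30) = Mul(Rational(131, 4), 30) = Rational(1965, 2)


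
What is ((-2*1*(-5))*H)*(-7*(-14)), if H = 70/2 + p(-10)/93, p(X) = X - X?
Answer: 34300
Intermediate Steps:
p(X) = 0
H = 35 (H = 70/2 + 0/93 = 70*(½) + 0*(1/93) = 35 + 0 = 35)
((-2*1*(-5))*H)*(-7*(-14)) = ((-2*1*(-5))*35)*(-7*(-14)) = (-2*(-5)*35)*98 = (10*35)*98 = 350*98 = 34300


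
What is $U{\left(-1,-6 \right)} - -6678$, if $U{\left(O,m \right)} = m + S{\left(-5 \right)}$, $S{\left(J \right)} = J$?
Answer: $6667$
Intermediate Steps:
$U{\left(O,m \right)} = -5 + m$ ($U{\left(O,m \right)} = m - 5 = -5 + m$)
$U{\left(-1,-6 \right)} - -6678 = \left(-5 - 6\right) - -6678 = -11 + 6678 = 6667$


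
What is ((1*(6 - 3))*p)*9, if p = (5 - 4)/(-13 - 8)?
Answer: -9/7 ≈ -1.2857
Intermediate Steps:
p = -1/21 (p = 1/(-21) = 1*(-1/21) = -1/21 ≈ -0.047619)
((1*(6 - 3))*p)*9 = ((1*(6 - 3))*(-1/21))*9 = ((1*3)*(-1/21))*9 = (3*(-1/21))*9 = -⅐*9 = -9/7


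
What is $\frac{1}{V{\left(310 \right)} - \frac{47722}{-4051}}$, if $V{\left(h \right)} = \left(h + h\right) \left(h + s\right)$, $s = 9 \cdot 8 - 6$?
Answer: $\frac{4051}{944416842} \approx 4.2894 \cdot 10^{-6}$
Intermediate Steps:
$s = 66$ ($s = 72 - 6 = 66$)
$V{\left(h \right)} = 2 h \left(66 + h\right)$ ($V{\left(h \right)} = \left(h + h\right) \left(h + 66\right) = 2 h \left(66 + h\right)$)
$\frac{1}{V{\left(310 \right)} - \frac{47722}{-4051}} = \frac{1}{2 \cdot 310 \left(66 + 310\right) - \frac{47722}{-4051}} = \frac{1}{2 \cdot 310 \cdot 376 - - \frac{47722}{4051}} = \frac{1}{233120 + \frac{47722}{4051}} = \frac{1}{\frac{944416842}{4051}} = \frac{4051}{944416842}$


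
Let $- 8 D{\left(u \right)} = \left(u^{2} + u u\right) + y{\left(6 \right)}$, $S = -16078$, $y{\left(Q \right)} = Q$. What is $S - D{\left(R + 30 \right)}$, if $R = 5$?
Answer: $-15771$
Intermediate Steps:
$D{\left(u \right)} = - \frac{3}{4} - \frac{u^{2}}{4}$ ($D{\left(u \right)} = - \frac{\left(u^{2} + u u\right) + 6}{8} = - \frac{\left(u^{2} + u^{2}\right) + 6}{8} = - \frac{2 u^{2} + 6}{8} = - \frac{6 + 2 u^{2}}{8} = - \frac{3}{4} - \frac{u^{2}}{4}$)
$S - D{\left(R + 30 \right)} = -16078 - \left(- \frac{3}{4} - \frac{\left(5 + 30\right)^{2}}{4}\right) = -16078 - \left(- \frac{3}{4} - \frac{35^{2}}{4}\right) = -16078 - \left(- \frac{3}{4} - \frac{1225}{4}\right) = -16078 - -307 = -16078 + 307 = -15771$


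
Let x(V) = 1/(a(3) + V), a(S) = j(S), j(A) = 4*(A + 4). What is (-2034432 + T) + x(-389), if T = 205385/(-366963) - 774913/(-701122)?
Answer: -188958371188689786269/92880185527446 ≈ -2.0344e+6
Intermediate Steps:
j(A) = 16 + 4*A (j(A) = 4*(4 + A) = 16 + 4*A)
a(S) = 16 + 4*S
x(V) = 1/(28 + V) (x(V) = 1/((16 + 4*3) + V) = 1/((16 + 12) + V) = 1/(28 + V))
T = 140364457249/257285832486 (T = 205385*(-1/366963) - 774913*(-1/701122) = -205385/366963 + 774913/701122 = 140364457249/257285832486 ≈ 0.54556)
(-2034432 + T) + x(-389) = (-2034432 + 140364457249/257285832486) + 1/(28 - 389) = -523430390391700703/257285832486 + 1/(-361) = -523430390391700703/257285832486 - 1/361 = -188958371188689786269/92880185527446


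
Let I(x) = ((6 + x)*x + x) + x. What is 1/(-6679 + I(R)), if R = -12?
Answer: -1/6631 ≈ -0.00015081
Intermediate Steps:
I(x) = 2*x + x*(6 + x) (I(x) = (x*(6 + x) + x) + x = (x + x*(6 + x)) + x = 2*x + x*(6 + x))
1/(-6679 + I(R)) = 1/(-6679 - 12*(8 - 12)) = 1/(-6679 - 12*(-4)) = 1/(-6679 + 48) = 1/(-6631) = -1/6631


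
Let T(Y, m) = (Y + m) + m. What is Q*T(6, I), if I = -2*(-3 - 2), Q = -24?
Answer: -624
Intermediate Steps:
I = 10 (I = -2*(-5) = 10)
T(Y, m) = Y + 2*m
Q*T(6, I) = -24*(6 + 2*10) = -24*(6 + 20) = -24*26 = -624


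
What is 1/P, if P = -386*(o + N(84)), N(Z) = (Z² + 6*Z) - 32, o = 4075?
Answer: -1/4478758 ≈ -2.2328e-7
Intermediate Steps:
N(Z) = -32 + Z² + 6*Z
P = -4478758 (P = -386*(4075 + (-32 + 84² + 6*84)) = -386*(4075 + (-32 + 7056 + 504)) = -386*(4075 + 7528) = -386*11603 = -4478758)
1/P = 1/(-4478758) = -1/4478758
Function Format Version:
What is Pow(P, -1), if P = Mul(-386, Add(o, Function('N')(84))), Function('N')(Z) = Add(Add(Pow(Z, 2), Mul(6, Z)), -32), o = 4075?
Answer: Rational(-1, 4478758) ≈ -2.2328e-7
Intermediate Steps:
Function('N')(Z) = Add(-32, Pow(Z, 2), Mul(6, Z))
P = -4478758 (P = Mul(-386, Add(4075, Add(-32, Pow(84, 2), Mul(6, 84)))) = Mul(-386, Add(4075, Add(-32, 7056, 504))) = Mul(-386, Add(4075, 7528)) = Mul(-386, 11603) = -4478758)
Pow(P, -1) = Pow(-4478758, -1) = Rational(-1, 4478758)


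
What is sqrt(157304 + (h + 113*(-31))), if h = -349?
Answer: 26*sqrt(227) ≈ 391.73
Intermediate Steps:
sqrt(157304 + (h + 113*(-31))) = sqrt(157304 + (-349 + 113*(-31))) = sqrt(157304 + (-349 - 3503)) = sqrt(157304 - 3852) = sqrt(153452) = 26*sqrt(227)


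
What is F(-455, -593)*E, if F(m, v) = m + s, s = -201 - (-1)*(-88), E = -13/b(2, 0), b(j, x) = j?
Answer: 4836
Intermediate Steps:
E = -13/2 ≈ -6.5000
s = -289 (s = -201 - 1*88 = -201 - 88 = -289)
F(m, v) = -289 + m (F(m, v) = m - 289 = -289 + m)
F(-455, -593)*E = (-289 - 455)*(-13/2) = -744*(-13/2) = 4836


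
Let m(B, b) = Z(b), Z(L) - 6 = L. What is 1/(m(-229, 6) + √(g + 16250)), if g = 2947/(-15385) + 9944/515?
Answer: -19015860/25552747577 + √40853892143170535/25552747577 ≈ 0.0071659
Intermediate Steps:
Z(L) = 6 + L
m(B, b) = 6 + b
g = 30294147/1584655 (g = 2947*(-1/15385) + 9944*(1/515) = -2947/15385 + 9944/515 = 30294147/1584655 ≈ 19.117)
1/(m(-229, 6) + √(g + 16250)) = 1/((6 + 6) + √(30294147/1584655 + 16250)) = 1/(12 + √(25780937897/1584655)) = 1/(12 + √40853892143170535/1584655)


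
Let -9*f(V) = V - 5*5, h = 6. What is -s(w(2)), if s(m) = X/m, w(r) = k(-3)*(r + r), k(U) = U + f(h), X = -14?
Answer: -63/16 ≈ -3.9375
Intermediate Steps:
f(V) = 25/9 - V/9 (f(V) = -(V - 5*5)/9 = -(V - 25)/9 = -(-25 + V)/9 = 25/9 - V/9)
k(U) = 19/9 + U (k(U) = U + (25/9 - ⅑*6) = U + (25/9 - ⅔) = U + 19/9 = 19/9 + U)
w(r) = -16*r/9 (w(r) = (19/9 - 3)*(r + r) = -16*r/9)
s(m) = -14/m
-s(w(2)) = -(-14)/((-16/9*2)) = -(-14)/(-32/9) = -(-14)*(-9)/32 = -1*63/16 = -63/16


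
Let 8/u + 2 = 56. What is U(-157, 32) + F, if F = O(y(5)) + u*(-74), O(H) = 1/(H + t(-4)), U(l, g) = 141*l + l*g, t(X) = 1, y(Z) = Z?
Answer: -1467277/54 ≈ -27172.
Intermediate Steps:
u = 4/27 (u = 8/(-2 + 56) = 8/54 = 8*(1/54) = 4/27 ≈ 0.14815)
U(l, g) = 141*l + g*l
O(H) = 1/(1 + H) (O(H) = 1/(H + 1) = 1/(1 + H))
F = -583/54 (F = 1/(1 + 5) + (4/27)*(-74) = 1/6 - 296/27 = -583/54 ≈ -10.796)
U(-157, 32) + F = -157*(141 + 32) - 583/54 = -157*173 - 583/54 = -27161 - 583/54 = -1467277/54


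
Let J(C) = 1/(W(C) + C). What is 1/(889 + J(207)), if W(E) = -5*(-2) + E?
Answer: 424/376937 ≈ 0.0011249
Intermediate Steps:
W(E) = 10 + E
J(C) = 1/(10 + 2*C) (J(C) = 1/((10 + C) + C) = 1/(10 + 2*C))
1/(889 + J(207)) = 1/(889 + 1/(2*(5 + 207))) = 1/(889 + (½)/212) = 1/(889 + (½)*(1/212)) = 1/(889 + 1/424) = 1/(376937/424) = 424/376937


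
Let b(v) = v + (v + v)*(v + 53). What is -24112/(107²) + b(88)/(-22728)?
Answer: -104142929/32526609 ≈ -3.2018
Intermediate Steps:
b(v) = v + 2*v*(53 + v) (b(v) = v + (2*v)*(53 + v) = v + 2*v*(53 + v))
-24112/(107²) + b(88)/(-22728) = -24112/(107²) + (88*(107 + 2*88))/(-22728) = -24112/11449 + (88*(107 + 176))*(-1/22728) = -24112*1/11449 + (88*283)*(-1/22728) = -24112/11449 + 24904*(-1/22728) = -24112/11449 - 3113/2841 = -104142929/32526609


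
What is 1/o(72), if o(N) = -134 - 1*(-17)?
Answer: -1/117 ≈ -0.0085470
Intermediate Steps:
o(N) = -117 (o(N) = -134 + 17 = -117)
1/o(72) = 1/(-117) = -1/117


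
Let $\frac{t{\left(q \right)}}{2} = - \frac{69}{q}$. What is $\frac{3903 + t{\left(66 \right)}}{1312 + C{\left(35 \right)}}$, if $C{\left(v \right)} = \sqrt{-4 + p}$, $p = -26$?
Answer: $\frac{28148960}{9467557} - \frac{21455 i \sqrt{30}}{9467557} \approx 2.9732 - 0.012412 i$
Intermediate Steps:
$t{\left(q \right)} = - \frac{138}{q}$ ($t{\left(q \right)} = 2 \left(- \frac{69}{q}\right) = - \frac{138}{q}$)
$C{\left(v \right)} = i \sqrt{30}$ ($C{\left(v \right)} = \sqrt{-4 - 26} = \sqrt{-30} = i \sqrt{30}$)
$\frac{3903 + t{\left(66 \right)}}{1312 + C{\left(35 \right)}} = \frac{3903 - \frac{138}{66}}{1312 + i \sqrt{30}} = \frac{3903 - \frac{23}{11}}{1312 + i \sqrt{30}} = \frac{42910}{11 \left(1312 + i \sqrt{30}\right)}$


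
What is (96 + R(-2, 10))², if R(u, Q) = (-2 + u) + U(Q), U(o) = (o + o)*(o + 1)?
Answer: 97344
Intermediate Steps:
U(o) = 2*o*(1 + o) (U(o) = (2*o)*(1 + o) = 2*o*(1 + o))
R(u, Q) = -2 + u + 2*Q*(1 + Q) (R(u, Q) = (-2 + u) + 2*Q*(1 + Q) = -2 + u + 2*Q*(1 + Q))
(96 + R(-2, 10))² = (96 + (-2 - 2 + 2*10*(1 + 10)))² = (96 + (-2 - 2 + 2*10*11))² = (96 + (-2 - 2 + 220))² = (96 + 216)² = 312² = 97344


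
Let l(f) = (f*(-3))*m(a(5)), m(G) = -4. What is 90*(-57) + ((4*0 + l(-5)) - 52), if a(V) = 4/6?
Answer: -5242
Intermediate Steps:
a(V) = ⅔ (a(V) = 4*(⅙) = ⅔)
l(f) = 12*f (l(f) = (f*(-3))*(-4) = -3*f*(-4) = 12*f)
90*(-57) + ((4*0 + l(-5)) - 52) = 90*(-57) + ((4*0 + 12*(-5)) - 52) = -5130 + ((0 - 60) - 52) = -5130 + (-60 - 52) = -5130 - 112 = -5242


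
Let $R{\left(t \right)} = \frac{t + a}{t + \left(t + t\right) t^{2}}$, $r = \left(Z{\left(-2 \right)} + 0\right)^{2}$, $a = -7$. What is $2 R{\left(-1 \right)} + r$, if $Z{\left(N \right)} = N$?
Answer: $\frac{28}{3} \approx 9.3333$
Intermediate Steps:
$r = 4$ ($r = \left(-2 + 0\right)^{2} = \left(-2\right)^{2} = 4$)
$R{\left(t \right)} = \frac{-7 + t}{t + 2 t^{3}}$ ($R{\left(t \right)} = \frac{t - 7}{t + \left(t + t\right) t^{2}} = \frac{-7 + t}{t + 2 t t^{2}} = \frac{-7 + t}{t + 2 t^{3}}$)
$2 R{\left(-1 \right)} + r = 2 \frac{-7 - 1}{-1 + 2 \left(-1\right)^{3}} + 4 = 2 \frac{1}{-1 + 2 \left(-1\right)} \left(-8\right) + 4 = 2 \frac{1}{-1 - 2} \left(-8\right) + 4 = 2 \frac{1}{-3} \left(-8\right) + 4 = 2 \left(\left(- \frac{1}{3}\right) \left(-8\right)\right) + 4 = 2 \cdot \frac{8}{3} + 4 = \frac{16}{3} + 4 = \frac{28}{3}$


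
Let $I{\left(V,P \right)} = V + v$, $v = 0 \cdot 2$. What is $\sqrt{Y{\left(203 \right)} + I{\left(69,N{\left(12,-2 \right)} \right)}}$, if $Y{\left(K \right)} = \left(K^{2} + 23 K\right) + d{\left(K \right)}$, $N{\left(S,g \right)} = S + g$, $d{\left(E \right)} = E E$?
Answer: $18 \sqrt{269} \approx 295.22$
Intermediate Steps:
$d{\left(E \right)} = E^{2}$
$v = 0$
$I{\left(V,P \right)} = V$ ($I{\left(V,P \right)} = V + 0 = V$)
$Y{\left(K \right)} = 2 K^{2} + 23 K$ ($Y{\left(K \right)} = \left(K^{2} + 23 K\right) + K^{2} = 2 K^{2} + 23 K$)
$\sqrt{Y{\left(203 \right)} + I{\left(69,N{\left(12,-2 \right)} \right)}} = \sqrt{203 \left(23 + 2 \cdot 203\right) + 69} = \sqrt{203 \left(23 + 406\right) + 69} = \sqrt{203 \cdot 429 + 69} = \sqrt{87087 + 69} = \sqrt{87156} = 18 \sqrt{269}$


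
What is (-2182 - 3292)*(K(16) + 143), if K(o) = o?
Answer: -870366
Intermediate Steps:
(-2182 - 3292)*(K(16) + 143) = (-2182 - 3292)*(16 + 143) = -5474*159 = -870366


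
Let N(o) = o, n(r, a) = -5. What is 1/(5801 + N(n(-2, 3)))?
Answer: 1/5796 ≈ 0.00017253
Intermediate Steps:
1/(5801 + N(n(-2, 3))) = 1/(5801 - 5) = 1/5796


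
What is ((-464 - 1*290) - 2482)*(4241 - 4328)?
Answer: 281532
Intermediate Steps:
((-464 - 1*290) - 2482)*(4241 - 4328) = ((-464 - 290) - 2482)*(-87) = (-754 - 2482)*(-87) = -3236*(-87) = 281532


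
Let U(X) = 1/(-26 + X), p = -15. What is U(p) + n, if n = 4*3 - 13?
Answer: -42/41 ≈ -1.0244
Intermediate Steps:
n = -1 (n = 12 - 13 = -1)
U(p) + n = 1/(-26 - 15) - 1 = 1/(-41) - 1 = -1/41 - 1 = -42/41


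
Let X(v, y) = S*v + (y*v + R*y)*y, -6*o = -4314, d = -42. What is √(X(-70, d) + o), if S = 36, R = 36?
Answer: I*√61777 ≈ 248.55*I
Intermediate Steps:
o = 719 (o = -⅙*(-4314) = 719)
X(v, y) = 36*v + y*(36*y + v*y) (X(v, y) = 36*v + (y*v + 36*y)*y = 36*v + (v*y + 36*y)*y = 36*v + (36*y + v*y)*y = 36*v + y*(36*y + v*y))
√(X(-70, d) + o) = √((36*(-70) + 36*(-42)² - 70*(-42)²) + 719) = √((-2520 + 36*1764 - 70*1764) + 719) = √((-2520 + 63504 - 123480) + 719) = √(-62496 + 719) = √(-61777) = I*√61777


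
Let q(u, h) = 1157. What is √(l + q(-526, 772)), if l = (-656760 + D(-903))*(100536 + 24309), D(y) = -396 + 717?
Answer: I*√81953125798 ≈ 2.8627e+5*I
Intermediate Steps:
D(y) = 321
l = -81953126955 (l = (-656760 + 321)*(100536 + 24309) = -656439*124845 = -81953126955)
√(l + q(-526, 772)) = √(-81953126955 + 1157) = √(-81953125798) = I*√81953125798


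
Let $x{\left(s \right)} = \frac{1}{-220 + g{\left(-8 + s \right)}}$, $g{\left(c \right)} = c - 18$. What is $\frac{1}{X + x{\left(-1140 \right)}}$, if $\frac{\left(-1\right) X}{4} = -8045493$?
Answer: $\frac{1386}{44604213191} \approx 3.1073 \cdot 10^{-8}$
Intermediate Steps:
$X = 32181972$ ($X = \left(-4\right) \left(-8045493\right) = 32181972$)
$g{\left(c \right)} = -18 + c$
$x{\left(s \right)} = \frac{1}{-246 + s}$ ($x{\left(s \right)} = \frac{1}{-220 + \left(-18 + \left(-8 + s\right)\right)} = \frac{1}{-220 + \left(-26 + s\right)} = \frac{1}{-246 + s}$)
$\frac{1}{X + x{\left(-1140 \right)}} = \frac{1}{32181972 + \frac{1}{-246 - 1140}} = \frac{1}{32181972 + \frac{1}{-1386}} = \frac{1}{32181972 - \frac{1}{1386}} = \frac{1}{\frac{44604213191}{1386}} = \frac{1386}{44604213191}$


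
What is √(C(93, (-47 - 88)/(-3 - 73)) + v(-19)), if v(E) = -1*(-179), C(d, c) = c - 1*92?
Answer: √128193/38 ≈ 9.4221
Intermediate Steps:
C(d, c) = -92 + c (C(d, c) = c - 92 = -92 + c)
v(E) = 179
√(C(93, (-47 - 88)/(-3 - 73)) + v(-19)) = √((-92 + (-47 - 88)/(-3 - 73)) + 179) = √((-92 - 135/(-76)) + 179) = √((-92 - 135*(-1/76)) + 179) = √((-92 + 135/76) + 179) = √(-6857/76 + 179) = √(6747/76) = √128193/38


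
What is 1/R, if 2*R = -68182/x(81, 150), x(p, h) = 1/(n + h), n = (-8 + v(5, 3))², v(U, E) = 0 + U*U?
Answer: -1/14965949 ≈ -6.6818e-8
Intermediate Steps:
v(U, E) = U² (v(U, E) = 0 + U² = U²)
n = 289 (n = (-8 + 5²)² = (-8 + 25)² = 17² = 289)
x(p, h) = 1/(289 + h)
R = -14965949 (R = (-68182/(1/(289 + 150)))/2 = (-68182/(1/439))/2 = (-68182/1/439)/2 = (-68182*439)/2 = (½)*(-29931898) = -14965949)
1/R = 1/(-14965949) = -1/14965949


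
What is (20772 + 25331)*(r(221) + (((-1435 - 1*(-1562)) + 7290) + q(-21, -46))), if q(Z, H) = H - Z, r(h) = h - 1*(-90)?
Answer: 355131409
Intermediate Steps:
r(h) = 90 + h (r(h) = h + 90 = 90 + h)
(20772 + 25331)*(r(221) + (((-1435 - 1*(-1562)) + 7290) + q(-21, -46))) = (20772 + 25331)*((90 + 221) + (((-1435 - 1*(-1562)) + 7290) + (-46 - 1*(-21)))) = 46103*(311 + (((-1435 + 1562) + 7290) + (-46 + 21))) = 46103*(311 + ((127 + 7290) - 25)) = 46103*(311 + (7417 - 25)) = 46103*(311 + 7392) = 46103*7703 = 355131409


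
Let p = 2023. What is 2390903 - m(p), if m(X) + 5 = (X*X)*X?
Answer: -8276795259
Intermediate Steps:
m(X) = -5 + X³ (m(X) = -5 + (X*X)*X = -5 + X²*X = -5 + X³)
2390903 - m(p) = 2390903 - (-5 + 2023³) = 2390903 - (-5 + 8279186167) = 2390903 - 1*8279186162 = 2390903 - 8279186162 = -8276795259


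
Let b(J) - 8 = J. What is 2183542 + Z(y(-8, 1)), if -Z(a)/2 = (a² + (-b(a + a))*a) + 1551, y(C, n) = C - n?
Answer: 2180458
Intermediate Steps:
b(J) = 8 + J
Z(a) = -3102 - 2*a² - 2*a*(-8 - 2*a) (Z(a) = -2*((a² + (-(8 + (a + a)))*a) + 1551) = -2*((a² + (-(8 + 2*a))*a) + 1551) = -2*((a² + (-8 - 2*a)*a) + 1551) = -2*((a² + a*(-8 - 2*a)) + 1551) = -2*(1551 + a² + a*(-8 - 2*a)) = -3102 - 2*a² - 2*a*(-8 - 2*a))
2183542 + Z(y(-8, 1)) = 2183542 + (-3102 + 2*(-8 - 1*1)² + 16*(-8 - 1*1)) = 2183542 + (-3102 + 2*(-8 - 1)² + 16*(-8 - 1)) = 2183542 + (-3102 + 2*(-9)² + 16*(-9)) = 2183542 + (-3102 + 2*81 - 144) = 2183542 + (-3102 + 162 - 144) = 2183542 - 3084 = 2180458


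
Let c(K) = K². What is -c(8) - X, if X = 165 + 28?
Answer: -257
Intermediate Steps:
X = 193
-c(8) - X = -1*8² - 1*193 = -1*64 - 193 = -64 - 193 = -257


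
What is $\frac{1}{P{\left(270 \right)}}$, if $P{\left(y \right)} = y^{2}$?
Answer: $\frac{1}{72900} \approx 1.3717 \cdot 10^{-5}$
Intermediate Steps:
$\frac{1}{P{\left(270 \right)}} = \frac{1}{270^{2}} = \frac{1}{72900}$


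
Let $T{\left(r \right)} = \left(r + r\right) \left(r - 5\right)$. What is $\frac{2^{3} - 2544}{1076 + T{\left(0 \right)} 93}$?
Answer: $- \frac{634}{269} \approx -2.3569$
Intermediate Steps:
$T{\left(r \right)} = 2 r \left(-5 + r\right)$
$\frac{2^{3} - 2544}{1076 + T{\left(0 \right)} 93} = \frac{2^{3} - 2544}{1076 + 2 \cdot 0 \left(-5 + 0\right) 93} = \frac{8 - 2544}{1076 + 2 \cdot 0 \left(-5\right) 93} = - \frac{2536}{1076 + 0 \cdot 93} = - \frac{2536}{1076 + 0} = - \frac{2536}{1076} = \left(-2536\right) \frac{1}{1076} = - \frac{634}{269}$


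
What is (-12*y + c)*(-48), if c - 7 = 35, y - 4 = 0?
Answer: 288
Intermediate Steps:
y = 4 (y = 4 + 0 = 4)
c = 42 (c = 7 + 35 = 42)
(-12*y + c)*(-48) = (-12*4 + 42)*(-48) = (-48 + 42)*(-48) = -6*(-48) = 288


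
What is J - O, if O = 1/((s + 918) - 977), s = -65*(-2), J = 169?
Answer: 11998/71 ≈ 168.99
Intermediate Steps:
s = 130
O = 1/71 (O = 1/((130 + 918) - 977) = 1/(1048 - 977) = 1/71 ≈ 0.014085)
J - O = 169 - 1*1/71 = 169 - 1/71 = 11998/71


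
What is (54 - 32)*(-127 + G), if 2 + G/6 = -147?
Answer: -22462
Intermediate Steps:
G = -894 (G = -12 + 6*(-147) = -12 - 882 = -894)
(54 - 32)*(-127 + G) = (54 - 32)*(-127 - 894) = 22*(-1021) = -22462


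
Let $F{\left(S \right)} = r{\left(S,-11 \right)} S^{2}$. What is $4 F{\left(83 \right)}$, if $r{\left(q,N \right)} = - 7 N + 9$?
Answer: $2369816$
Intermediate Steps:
$r{\left(q,N \right)} = 9 - 7 N$
$F{\left(S \right)} = 86 S^{2}$ ($F{\left(S \right)} = \left(9 - -77\right) S^{2} = \left(9 + 77\right) S^{2} = 86 S^{2}$)
$4 F{\left(83 \right)} = 4 \cdot 86 \cdot 83^{2} = 4 \cdot 86 \cdot 6889 = 4 \cdot 592454 = 2369816$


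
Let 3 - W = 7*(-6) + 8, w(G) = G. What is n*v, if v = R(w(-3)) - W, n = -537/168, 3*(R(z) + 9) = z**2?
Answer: 7697/56 ≈ 137.45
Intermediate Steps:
R(z) = -9 + z**2/3
n = -179/56 (n = -537*1/168 = -179/56 ≈ -3.1964)
W = 37 (W = 3 - (7*(-6) + 8) = 3 - (-42 + 8) = 3 - 1*(-34) = 3 + 34 = 37)
v = -43 (v = (-9 + (1/3)*(-3)**2) - 1*37 = (-9 + (1/3)*9) - 37 = (-9 + 3) - 37 = -6 - 37 = -43)
n*v = -179/56*(-43) = 7697/56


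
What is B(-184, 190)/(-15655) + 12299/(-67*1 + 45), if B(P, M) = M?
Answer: -38509005/68882 ≈ -559.06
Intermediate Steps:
B(-184, 190)/(-15655) + 12299/(-67*1 + 45) = 190/(-15655) + 12299/(-67*1 + 45) = 190*(-1/15655) + 12299/(-67 + 45) = -38/3131 + 12299/(-22) = -38/3131 + 12299*(-1/22) = -38/3131 - 12299/22 = -38509005/68882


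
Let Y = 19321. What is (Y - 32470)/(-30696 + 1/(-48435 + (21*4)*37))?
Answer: 596004723/1391357593 ≈ 0.42836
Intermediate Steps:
(Y - 32470)/(-30696 + 1/(-48435 + (21*4)*37)) = (19321 - 32470)/(-30696 + 1/(-48435 + (21*4)*37)) = -13149/(-30696 + 1/(-48435 + 84*37)) = -13149/(-30696 + 1/(-48435 + 3108)) = -13149/(-30696 + 1/(-45327)) = -13149/(-30696 - 1/45327) = -13149/(-1391357593/45327) = -13149*(-45327/1391357593) = 596004723/1391357593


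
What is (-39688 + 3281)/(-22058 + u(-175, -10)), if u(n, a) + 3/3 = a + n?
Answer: 36407/22244 ≈ 1.6367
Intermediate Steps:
u(n, a) = -1 + a + n (u(n, a) = -1 + (a + n) = -1 + a + n)
(-39688 + 3281)/(-22058 + u(-175, -10)) = (-39688 + 3281)/(-22058 + (-1 - 10 - 175)) = -36407/(-22058 - 186) = -36407/(-22244) = -36407*(-1/22244) = 36407/22244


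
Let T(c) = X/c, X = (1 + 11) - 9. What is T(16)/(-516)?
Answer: -1/2752 ≈ -0.00036337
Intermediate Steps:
X = 3 (X = 12 - 9 = 3)
T(c) = 3/c
T(16)/(-516) = (3/16)/(-516) = (3*(1/16))*(-1/516) = (3/16)*(-1/516) = -1/2752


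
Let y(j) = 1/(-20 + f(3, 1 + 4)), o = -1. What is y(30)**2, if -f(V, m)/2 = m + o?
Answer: 1/784 ≈ 0.0012755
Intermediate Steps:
f(V, m) = 2 - 2*m (f(V, m) = -2*(m - 1) = -2*(-1 + m) = 2 - 2*m)
y(j) = -1/28 (y(j) = 1/(-20 + (2 - 2*(1 + 4))) = 1/(-20 + (2 - 2*5)) = 1/(-20 + (2 - 10)) = 1/(-20 - 8) = 1/(-28) = -1/28)
y(30)**2 = (-1/28)**2 = 1/784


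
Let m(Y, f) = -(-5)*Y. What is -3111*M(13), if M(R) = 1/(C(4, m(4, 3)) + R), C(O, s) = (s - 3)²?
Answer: -3111/302 ≈ -10.301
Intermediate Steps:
m(Y, f) = 5*Y
C(O, s) = (-3 + s)²
M(R) = 1/(289 + R) (M(R) = 1/((-3 + 5*4)² + R) = 1/((-3 + 20)² + R) = 1/(17² + R) = 1/(289 + R))
-3111*M(13) = -3111/(289 + 13) = -3111/302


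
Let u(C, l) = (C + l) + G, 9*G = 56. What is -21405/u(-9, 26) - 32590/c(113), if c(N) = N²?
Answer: -2466695315/2668721 ≈ -924.30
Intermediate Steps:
G = 56/9 (G = (⅑)*56 = 56/9 ≈ 6.2222)
u(C, l) = 56/9 + C + l (u(C, l) = (C + l) + 56/9 = 56/9 + C + l)
-21405/u(-9, 26) - 32590/c(113) = -21405/(56/9 - 9 + 26) - 32590/(113²) = -21405/209/9 - 32590/12769 = -21405*9/209 - 32590*1/12769 = -192645/209 - 32590/12769 = -2466695315/2668721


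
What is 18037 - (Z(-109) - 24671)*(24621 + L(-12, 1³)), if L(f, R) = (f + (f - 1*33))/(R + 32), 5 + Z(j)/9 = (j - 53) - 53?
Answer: 7217609019/11 ≈ 6.5615e+8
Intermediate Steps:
Z(j) = -999 + 9*j (Z(j) = -45 + 9*((j - 53) - 53) = -45 + 9*((-53 + j) - 53) = -45 + 9*(-106 + j) = -45 + (-954 + 9*j) = -999 + 9*j)
L(f, R) = (-33 + 2*f)/(32 + R) (L(f, R) = (f + (f - 33))/(32 + R) = (f + (-33 + f))/(32 + R) = (-33 + 2*f)/(32 + R))
18037 - (Z(-109) - 24671)*(24621 + L(-12, 1³)) = 18037 - ((-999 + 9*(-109)) - 24671)*(24621 + (-33 + 2*(-12))/(32 + 1³)) = 18037 - ((-999 - 981) - 24671)*(24621 + (-33 - 24)/(32 + 1)) = 18037 - (-1980 - 24671)*(24621 - 57/33) = 18037 - (-26651)*(24621 + (1/33)*(-57)) = 18037 - (-26651)*(24621 - 19/11) = 18037 - (-26651)*270812/11 = 18037 - 1*(-7217410612/11) = 18037 + 7217410612/11 = 7217609019/11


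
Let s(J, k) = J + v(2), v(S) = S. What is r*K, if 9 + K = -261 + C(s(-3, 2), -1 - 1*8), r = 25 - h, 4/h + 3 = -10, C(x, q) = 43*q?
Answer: -216153/13 ≈ -16627.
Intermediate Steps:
s(J, k) = 2 + J (s(J, k) = J + 2 = 2 + J)
h = -4/13 (h = 4/(-3 - 10) = 4/(-13) = 4*(-1/13) = -4/13 ≈ -0.30769)
r = 329/13 (r = 25 - 1*(-4/13) = 25 + 4/13 = 329/13 ≈ 25.308)
K = -657 (K = -9 + (-261 + 43*(-1 - 1*8)) = -9 + (-261 + 43*(-1 - 8)) = -9 + (-261 + 43*(-9)) = -9 + (-261 - 387) = -9 - 648 = -657)
r*K = (329/13)*(-657) = -216153/13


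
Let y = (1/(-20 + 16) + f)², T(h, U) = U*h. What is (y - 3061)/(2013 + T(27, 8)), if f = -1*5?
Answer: -48535/35664 ≈ -1.3609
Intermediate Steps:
f = -5
y = 441/16 (y = (1/(-20 + 16) - 5)² = (1/(-4) - 5)² = (-¼ - 5)² = (-21/4)² = 441/16 ≈ 27.563)
(y - 3061)/(2013 + T(27, 8)) = (441/16 - 3061)/(2013 + 8*27) = -48535/(16*(2013 + 216)) = -48535/16/2229 = -48535/16*1/2229 = -48535/35664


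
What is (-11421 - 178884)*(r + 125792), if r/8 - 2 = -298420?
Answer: 430384653360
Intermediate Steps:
r = -2387344 (r = 16 + 8*(-298420) = 16 - 2387360 = -2387344)
(-11421 - 178884)*(r + 125792) = (-11421 - 178884)*(-2387344 + 125792) = -190305*(-2261552) = 430384653360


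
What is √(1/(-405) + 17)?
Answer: 2*√8605/45 ≈ 4.1228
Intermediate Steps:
√(1/(-405) + 17) = √(-1/405 + 17) = √(6884/405) = 2*√8605/45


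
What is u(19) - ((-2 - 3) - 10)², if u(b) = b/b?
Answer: -224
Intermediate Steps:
u(b) = 1
u(19) - ((-2 - 3) - 10)² = 1 - ((-2 - 3) - 10)² = 1 - (-5 - 10)² = 1 - 1*(-15)² = 1 - 1*225 = 1 - 225 = -224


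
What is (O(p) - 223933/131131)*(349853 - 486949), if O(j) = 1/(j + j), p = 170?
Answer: 2605032694386/11146135 ≈ 2.3372e+5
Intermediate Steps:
O(j) = 1/(2*j)
(O(p) - 223933/131131)*(349853 - 486949) = ((½)/170 - 223933/131131)*(349853 - 486949) = ((½)*(1/170) - 223933*1/131131)*(-137096) = (1/340 - 223933/131131)*(-137096) = -76006089/44584540*(-137096) = 2605032694386/11146135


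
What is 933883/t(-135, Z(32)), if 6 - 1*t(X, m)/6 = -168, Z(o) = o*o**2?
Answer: 933883/1044 ≈ 894.52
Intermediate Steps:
Z(o) = o**3
t(X, m) = 1044 (t(X, m) = 36 - 6*(-168) = 36 + 1008 = 1044)
933883/t(-135, Z(32)) = 933883/1044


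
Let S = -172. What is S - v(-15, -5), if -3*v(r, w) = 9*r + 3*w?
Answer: -222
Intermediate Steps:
v(r, w) = -w - 3*r (v(r, w) = -(9*r + 3*w)/3 = -(3*w + 9*r)/3 = -w - 3*r)
S - v(-15, -5) = -172 - (-1*(-5) - 3*(-15)) = -172 - (5 + 45) = -172 - 1*50 = -172 - 50 = -222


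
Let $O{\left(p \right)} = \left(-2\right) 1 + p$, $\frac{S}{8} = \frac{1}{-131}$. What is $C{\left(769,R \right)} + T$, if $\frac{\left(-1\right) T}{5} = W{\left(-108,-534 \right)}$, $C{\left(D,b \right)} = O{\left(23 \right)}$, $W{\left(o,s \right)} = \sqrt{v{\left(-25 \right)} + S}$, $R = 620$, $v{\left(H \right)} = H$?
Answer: $21 - \frac{35 i \sqrt{8777}}{131} \approx 21.0 - 25.031 i$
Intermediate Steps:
$S = - \frac{8}{131}$ ($S = \frac{8}{-131} = 8 \left(- \frac{1}{131}\right) = - \frac{8}{131} \approx -0.061069$)
$W{\left(o,s \right)} = \frac{7 i \sqrt{8777}}{131}$ ($W{\left(o,s \right)} = \sqrt{-25 - \frac{8}{131}} = \sqrt{- \frac{3283}{131}} = \frac{7 i \sqrt{8777}}{131}$)
$O{\left(p \right)} = -2 + p$
$C{\left(D,b \right)} = 21$ ($C{\left(D,b \right)} = -2 + 23 = 21$)
$T = - \frac{35 i \sqrt{8777}}{131}$ ($T = - 5 \frac{7 i \sqrt{8777}}{131} = - \frac{35 i \sqrt{8777}}{131} \approx - 25.031 i$)
$C{\left(769,R \right)} + T = 21 - \frac{35 i \sqrt{8777}}{131}$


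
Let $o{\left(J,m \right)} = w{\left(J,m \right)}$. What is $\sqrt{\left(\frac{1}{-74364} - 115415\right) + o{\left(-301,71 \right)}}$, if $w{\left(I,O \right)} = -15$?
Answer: $\frac{i \sqrt{159582104761911}}{37182} \approx 339.75 i$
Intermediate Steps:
$o{\left(J,m \right)} = -15$
$\sqrt{\left(\frac{1}{-74364} - 115415\right) + o{\left(-301,71 \right)}} = \sqrt{\left(\frac{1}{-74364} - 115415\right) - 15} = \sqrt{\left(- \frac{1}{74364} - 115415\right) - 15} = \sqrt{- \frac{8582721061}{74364} - 15} = \sqrt{- \frac{8583836521}{74364}} = \frac{i \sqrt{159582104761911}}{37182}$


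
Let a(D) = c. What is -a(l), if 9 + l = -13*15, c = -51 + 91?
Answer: -40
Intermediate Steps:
c = 40
l = -204 (l = -9 - 13*15 = -9 - 195 = -204)
a(D) = 40
-a(l) = -1*40 = -40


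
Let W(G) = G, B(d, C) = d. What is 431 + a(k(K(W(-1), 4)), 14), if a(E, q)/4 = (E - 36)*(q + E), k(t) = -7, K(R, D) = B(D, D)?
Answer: -773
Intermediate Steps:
K(R, D) = D
a(E, q) = 4*(-36 + E)*(E + q) (a(E, q) = 4*((E - 36)*(q + E)) = 4*((-36 + E)*(E + q)) = 4*(-36 + E)*(E + q))
431 + a(k(K(W(-1), 4)), 14) = 431 + (-144*(-7) - 144*14 + 4*(-7)² + 4*(-7)*14) = 431 + (1008 - 2016 + 4*49 - 392) = 431 + (1008 - 2016 + 196 - 392) = 431 - 1204 = -773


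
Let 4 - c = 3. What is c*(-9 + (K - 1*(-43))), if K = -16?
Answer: 18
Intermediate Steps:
c = 1 (c = 4 - 1*3 = 4 - 3 = 1)
c*(-9 + (K - 1*(-43))) = 1*(-9 + (-16 - 1*(-43))) = 1*(-9 + (-16 + 43)) = 1*(-9 + 27) = 1*18 = 18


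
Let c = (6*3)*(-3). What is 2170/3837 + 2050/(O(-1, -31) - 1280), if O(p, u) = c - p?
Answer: -4973240/5114721 ≈ -0.97234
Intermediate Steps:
c = -54 (c = 18*(-3) = -54)
O(p, u) = -54 - p
2170/3837 + 2050/(O(-1, -31) - 1280) = 2170/3837 + 2050/((-54 - 1*(-1)) - 1280) = 2170*(1/3837) + 2050/((-54 + 1) - 1280) = 2170/3837 + 2050/(-53 - 1280) = 2170/3837 + 2050/(-1333) = 2170/3837 + 2050*(-1/1333) = 2170/3837 - 2050/1333 = -4973240/5114721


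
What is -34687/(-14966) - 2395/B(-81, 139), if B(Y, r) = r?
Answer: -31022077/2080274 ≈ -14.912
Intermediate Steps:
-34687/(-14966) - 2395/B(-81, 139) = -34687/(-14966) - 2395/139 = -34687*(-1/14966) - 2395*1/139 = 34687/14966 - 2395/139 = -31022077/2080274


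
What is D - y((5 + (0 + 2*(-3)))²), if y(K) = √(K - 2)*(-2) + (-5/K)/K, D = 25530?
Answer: 25535 + 2*I ≈ 25535.0 + 2.0*I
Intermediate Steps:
y(K) = -5/K² - 2*√(-2 + K) (y(K) = √(-2 + K)*(-2) - 5/K² = -2*√(-2 + K) - 5/K² = -5/K² - 2*√(-2 + K))
D - y((5 + (0 + 2*(-3)))²) = 25530 - (-5/(5 + (0 + 2*(-3)))⁴ - 2*√(-2 + (5 + (0 + 2*(-3)))²)) = 25530 - (-5/(5 + (0 - 6))⁴ - 2*√(-2 + (5 + (0 - 6))²)) = 25530 - (-5/(5 - 6)⁴ - 2*√(-2 + (5 - 6)²)) = 25530 - (-5/((-1)²)² - 2*√(-2 + (-1)²)) = 25530 - (-5/1² - 2*√(-2 + 1)) = 25530 - (-5*1 - 2*I) = 25530 - (-5 - 2*I) = 25530 + (5 + 2*I) = 25535 + 2*I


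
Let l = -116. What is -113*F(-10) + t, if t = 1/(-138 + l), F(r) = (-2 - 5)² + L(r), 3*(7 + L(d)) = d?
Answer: -3329435/762 ≈ -4369.3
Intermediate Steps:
L(d) = -7 + d/3
F(r) = 42 + r/3 (F(r) = (-2 - 5)² + (-7 + r/3) = (-7)² + (-7 + r/3) = 49 + (-7 + r/3) = 42 + r/3)
t = -1/254 (t = 1/(-138 - 116) = 1/(-254) = -1/254 ≈ -0.0039370)
-113*F(-10) + t = -113*(42 + (⅓)*(-10)) - 1/254 = -113*(42 - 10/3) - 1/254 = -113*116/3 - 1/254 = -13108/3 - 1/254 = -3329435/762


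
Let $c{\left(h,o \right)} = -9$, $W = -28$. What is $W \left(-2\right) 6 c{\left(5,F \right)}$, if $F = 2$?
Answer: $-3024$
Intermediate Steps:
$W \left(-2\right) 6 c{\left(5,F \right)} = \left(-28\right) \left(-2\right) 6 \left(-9\right) = 56 \cdot 6 \left(-9\right) = 336 \left(-9\right) = -3024$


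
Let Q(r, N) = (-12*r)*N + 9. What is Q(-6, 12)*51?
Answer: 44523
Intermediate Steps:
Q(r, N) = 9 - 12*N*r (Q(r, N) = -12*N*r + 9 = 9 - 12*N*r)
Q(-6, 12)*51 = (9 - 12*12*(-6))*51 = (9 + 864)*51 = 873*51 = 44523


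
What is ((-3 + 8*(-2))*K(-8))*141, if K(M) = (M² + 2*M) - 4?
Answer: -117876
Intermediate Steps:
K(M) = -4 + M² + 2*M
((-3 + 8*(-2))*K(-8))*141 = ((-3 + 8*(-2))*(-4 + (-8)² + 2*(-8)))*141 = ((-3 - 16)*(-4 + 64 - 16))*141 = -19*44*141 = -836*141 = -117876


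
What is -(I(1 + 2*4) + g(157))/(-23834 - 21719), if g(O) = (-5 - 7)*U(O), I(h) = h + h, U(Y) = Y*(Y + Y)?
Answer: -591558/45553 ≈ -12.986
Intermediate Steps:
U(Y) = 2*Y**2 (U(Y) = Y*(2*Y) = 2*Y**2)
I(h) = 2*h
g(O) = -24*O**2 (g(O) = (-5 - 7)*(2*O**2) = -24*O**2)
-(I(1 + 2*4) + g(157))/(-23834 - 21719) = -(2*(1 + 2*4) - 24*157**2)/(-23834 - 21719) = -(2*(1 + 8) - 24*24649)/(-45553) = -(2*9 - 591576)*(-1)/45553 = -(18 - 591576)*(-1)/45553 = -(-591558)*(-1)/45553 = -1*591558/45553 = -591558/45553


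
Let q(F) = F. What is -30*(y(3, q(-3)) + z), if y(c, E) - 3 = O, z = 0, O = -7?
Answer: 120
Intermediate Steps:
y(c, E) = -4 (y(c, E) = 3 - 7 = -4)
-30*(y(3, q(-3)) + z) = -30*(-4 + 0) = -30*(-4) = 120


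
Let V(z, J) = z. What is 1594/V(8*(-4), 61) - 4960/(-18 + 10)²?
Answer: -2037/16 ≈ -127.31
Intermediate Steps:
1594/V(8*(-4), 61) - 4960/(-18 + 10)² = 1594/((8*(-4))) - 4960/(-18 + 10)² = 1594/(-32) - 4960/((-8)²) = 1594*(-1/32) - 4960/64 = -797/16 - 4960*1/64 = -797/16 - 155/2 = -2037/16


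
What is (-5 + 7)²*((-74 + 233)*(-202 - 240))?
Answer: -281112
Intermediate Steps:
(-5 + 7)²*((-74 + 233)*(-202 - 240)) = 2²*(159*(-442)) = 4*(-70278) = -281112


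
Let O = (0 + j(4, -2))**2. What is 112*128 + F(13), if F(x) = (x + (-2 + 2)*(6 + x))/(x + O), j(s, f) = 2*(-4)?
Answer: 1103885/77 ≈ 14336.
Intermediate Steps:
j(s, f) = -8
O = 64 (O = (0 - 8)**2 = (-8)**2 = 64)
F(x) = x/(64 + x) (F(x) = (x + (-2 + 2)*(6 + x))/(x + 64) = (x + 0*(6 + x))/(64 + x) = (x + 0)/(64 + x) = x/(64 + x))
112*128 + F(13) = 112*128 + 13/(64 + 13) = 14336 + 13/77 = 1103885/77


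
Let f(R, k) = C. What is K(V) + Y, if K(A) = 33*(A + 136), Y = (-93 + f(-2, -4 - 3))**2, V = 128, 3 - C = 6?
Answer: 17928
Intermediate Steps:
C = -3 (C = 3 - 1*6 = 3 - 6 = -3)
f(R, k) = -3
Y = 9216 (Y = (-93 - 3)**2 = (-96)**2 = 9216)
K(A) = 4488 + 33*A (K(A) = 33*(136 + A) = 4488 + 33*A)
K(V) + Y = (4488 + 33*128) + 9216 = (4488 + 4224) + 9216 = 8712 + 9216 = 17928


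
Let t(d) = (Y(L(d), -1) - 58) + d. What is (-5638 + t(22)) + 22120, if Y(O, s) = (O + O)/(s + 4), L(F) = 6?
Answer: 16450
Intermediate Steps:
Y(O, s) = 2*O/(4 + s) (Y(O, s) = (2*O)/(4 + s) = 2*O/(4 + s))
t(d) = -54 + d (t(d) = (2*6/(4 - 1) - 58) + d = (2*6/3 - 58) + d = (2*6*(⅓) - 58) + d = (4 - 58) + d = -54 + d)
(-5638 + t(22)) + 22120 = (-5638 + (-54 + 22)) + 22120 = (-5638 - 32) + 22120 = -5670 + 22120 = 16450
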